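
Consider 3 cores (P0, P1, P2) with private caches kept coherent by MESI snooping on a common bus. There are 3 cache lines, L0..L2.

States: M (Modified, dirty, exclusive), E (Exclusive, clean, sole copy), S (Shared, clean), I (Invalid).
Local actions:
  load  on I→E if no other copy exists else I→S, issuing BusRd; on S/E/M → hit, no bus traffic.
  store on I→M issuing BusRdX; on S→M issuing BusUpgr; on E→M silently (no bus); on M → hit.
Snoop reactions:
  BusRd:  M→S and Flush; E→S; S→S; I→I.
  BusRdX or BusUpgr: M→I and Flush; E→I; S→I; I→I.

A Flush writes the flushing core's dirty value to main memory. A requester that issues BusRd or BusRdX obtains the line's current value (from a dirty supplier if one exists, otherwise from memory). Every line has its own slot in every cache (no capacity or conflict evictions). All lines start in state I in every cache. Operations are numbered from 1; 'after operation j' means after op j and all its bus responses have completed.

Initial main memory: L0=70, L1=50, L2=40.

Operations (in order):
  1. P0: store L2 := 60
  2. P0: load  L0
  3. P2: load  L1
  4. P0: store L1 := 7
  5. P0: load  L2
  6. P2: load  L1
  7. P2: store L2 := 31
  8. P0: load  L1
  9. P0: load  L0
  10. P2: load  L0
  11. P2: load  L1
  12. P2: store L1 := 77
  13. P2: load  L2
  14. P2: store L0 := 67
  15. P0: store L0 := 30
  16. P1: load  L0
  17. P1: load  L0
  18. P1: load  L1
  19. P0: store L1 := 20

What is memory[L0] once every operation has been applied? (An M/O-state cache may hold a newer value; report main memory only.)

1. P0: store L2 := 60  bus=[BusRdX]  L2: P0=M P1=I P2=I  mem[L2]=40
2. P0: load  L0  bus=[BusRd]  L0: P0=E P1=I P2=I  mem[L0]=70
3. P2: load  L1  bus=[BusRd]  L1: P0=I P1=I P2=E  mem[L1]=50
4. P0: store L1 := 7  bus=[BusRdX]  L1: P0=M P1=I P2=I  mem[L1]=50
5. P0: load  L2  bus=[-]  L2: P0=M P1=I P2=I  mem[L2]=40
6. P2: load  L1  bus=[BusRd,Flush]  L1: P0=S P1=I P2=S  mem[L1]=7
7. P2: store L2 := 31  bus=[BusRdX,Flush]  L2: P0=I P1=I P2=M  mem[L2]=60
8. P0: load  L1  bus=[-]  L1: P0=S P1=I P2=S  mem[L1]=7
9. P0: load  L0  bus=[-]  L0: P0=E P1=I P2=I  mem[L0]=70
10. P2: load  L0  bus=[BusRd]  L0: P0=S P1=I P2=S  mem[L0]=70
11. P2: load  L1  bus=[-]  L1: P0=S P1=I P2=S  mem[L1]=7
12. P2: store L1 := 77  bus=[BusUpgr]  L1: P0=I P1=I P2=M  mem[L1]=7
13. P2: load  L2  bus=[-]  L2: P0=I P1=I P2=M  mem[L2]=60
14. P2: store L0 := 67  bus=[BusUpgr]  L0: P0=I P1=I P2=M  mem[L0]=70
15. P0: store L0 := 30  bus=[BusRdX,Flush]  L0: P0=M P1=I P2=I  mem[L0]=67
16. P1: load  L0  bus=[BusRd,Flush]  L0: P0=S P1=S P2=I  mem[L0]=30
17. P1: load  L0  bus=[-]  L0: P0=S P1=S P2=I  mem[L0]=30
18. P1: load  L1  bus=[BusRd,Flush]  L1: P0=I P1=S P2=S  mem[L1]=77
19. P0: store L1 := 20  bus=[BusRdX]  L1: P0=M P1=I P2=I  mem[L1]=77

memory[L0] = 30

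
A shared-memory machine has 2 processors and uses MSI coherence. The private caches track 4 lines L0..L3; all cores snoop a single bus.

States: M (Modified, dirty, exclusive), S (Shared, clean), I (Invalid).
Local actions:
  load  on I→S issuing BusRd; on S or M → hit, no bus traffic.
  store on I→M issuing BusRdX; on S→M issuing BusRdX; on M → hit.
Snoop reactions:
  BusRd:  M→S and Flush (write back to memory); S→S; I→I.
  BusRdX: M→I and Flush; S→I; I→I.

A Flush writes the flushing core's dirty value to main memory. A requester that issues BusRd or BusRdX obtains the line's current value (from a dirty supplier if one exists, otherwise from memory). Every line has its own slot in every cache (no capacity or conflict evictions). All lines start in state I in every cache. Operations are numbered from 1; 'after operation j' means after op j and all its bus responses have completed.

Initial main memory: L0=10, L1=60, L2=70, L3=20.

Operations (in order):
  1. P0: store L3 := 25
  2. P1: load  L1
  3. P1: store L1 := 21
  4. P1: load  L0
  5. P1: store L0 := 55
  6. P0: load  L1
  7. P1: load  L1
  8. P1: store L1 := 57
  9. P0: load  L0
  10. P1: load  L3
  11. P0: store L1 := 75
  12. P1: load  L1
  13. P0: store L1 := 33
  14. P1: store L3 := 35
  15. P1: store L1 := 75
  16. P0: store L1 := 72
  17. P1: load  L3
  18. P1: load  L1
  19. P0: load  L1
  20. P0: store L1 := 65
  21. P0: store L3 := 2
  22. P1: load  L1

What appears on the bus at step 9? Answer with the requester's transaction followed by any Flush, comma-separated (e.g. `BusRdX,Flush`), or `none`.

step 1: P0: store L3 := 25  ⟶  MI  (L3)  txn=BusRdX  M[L3]=20
step 2: P1: load  L1  ⟶  IS  (L1)  txn=BusRd  M[L1]=60
step 3: P1: store L1 := 21  ⟶  IM  (L1)  txn=BusRdX  M[L1]=60
step 4: P1: load  L0  ⟶  IS  (L0)  txn=BusRd  M[L0]=10
step 5: P1: store L0 := 55  ⟶  IM  (L0)  txn=BusRdX  M[L0]=10
step 6: P0: load  L1  ⟶  SS  (L1)  txn=BusRd+Flush  M[L1]=21
step 7: P1: load  L1  ⟶  SS  (L1)  txn=∅  M[L1]=21
step 8: P1: store L1 := 57  ⟶  IM  (L1)  txn=BusRdX  M[L1]=21
step 9: P0: load  L0  ⟶  SS  (L0)  txn=BusRd+Flush  M[L0]=55
step 10: P1: load  L3  ⟶  SS  (L3)  txn=BusRd+Flush  M[L3]=25
step 11: P0: store L1 := 75  ⟶  MI  (L1)  txn=BusRdX+Flush  M[L1]=57
step 12: P1: load  L1  ⟶  SS  (L1)  txn=BusRd+Flush  M[L1]=75
step 13: P0: store L1 := 33  ⟶  MI  (L1)  txn=BusRdX  M[L1]=75
step 14: P1: store L3 := 35  ⟶  IM  (L3)  txn=BusRdX  M[L3]=25
step 15: P1: store L1 := 75  ⟶  IM  (L1)  txn=BusRdX+Flush  M[L1]=33
step 16: P0: store L1 := 72  ⟶  MI  (L1)  txn=BusRdX+Flush  M[L1]=75
step 17: P1: load  L3  ⟶  IM  (L3)  txn=∅  M[L3]=25
step 18: P1: load  L1  ⟶  SS  (L1)  txn=BusRd+Flush  M[L1]=72
step 19: P0: load  L1  ⟶  SS  (L1)  txn=∅  M[L1]=72
step 20: P0: store L1 := 65  ⟶  MI  (L1)  txn=BusRdX  M[L1]=72
step 21: P0: store L3 := 2  ⟶  MI  (L3)  txn=BusRdX+Flush  M[L3]=35
step 22: P1: load  L1  ⟶  SS  (L1)  txn=BusRd+Flush  M[L1]=65

bus = BusRd,Flush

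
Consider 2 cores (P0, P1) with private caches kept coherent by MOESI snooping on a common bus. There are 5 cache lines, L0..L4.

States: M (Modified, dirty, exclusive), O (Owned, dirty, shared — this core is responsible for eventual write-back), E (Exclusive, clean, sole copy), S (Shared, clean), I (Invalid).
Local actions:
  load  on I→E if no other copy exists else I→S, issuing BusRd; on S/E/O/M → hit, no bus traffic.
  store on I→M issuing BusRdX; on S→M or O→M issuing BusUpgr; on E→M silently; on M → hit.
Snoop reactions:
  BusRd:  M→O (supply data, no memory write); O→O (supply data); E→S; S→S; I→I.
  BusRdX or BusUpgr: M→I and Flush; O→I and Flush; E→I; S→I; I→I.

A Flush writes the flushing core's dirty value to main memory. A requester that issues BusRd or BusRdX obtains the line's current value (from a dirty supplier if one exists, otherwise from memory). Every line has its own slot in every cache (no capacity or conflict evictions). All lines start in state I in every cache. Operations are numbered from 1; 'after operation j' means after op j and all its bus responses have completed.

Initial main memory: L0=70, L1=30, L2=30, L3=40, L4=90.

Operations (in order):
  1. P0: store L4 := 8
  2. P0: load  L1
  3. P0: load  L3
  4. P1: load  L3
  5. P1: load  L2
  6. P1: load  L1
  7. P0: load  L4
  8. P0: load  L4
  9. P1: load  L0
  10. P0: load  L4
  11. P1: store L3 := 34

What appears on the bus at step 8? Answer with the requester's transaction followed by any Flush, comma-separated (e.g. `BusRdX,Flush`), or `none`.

bus = none

[1] P0: store L4 := 8 | P0:M(8), P1:I | bus: BusRdX
[2] P0: load  L1 | P0:E(30), P1:I | bus: BusRd
[3] P0: load  L3 | P0:E(40), P1:I | bus: BusRd
[4] P1: load  L3 | P0:S(40), P1:S(40) | bus: BusRd
[5] P1: load  L2 | P0:I, P1:E(30) | bus: BusRd
[6] P1: load  L1 | P0:S(30), P1:S(30) | bus: BusRd
[7] P0: load  L4 | P0:M(8), P1:I | bus: none
[8] P0: load  L4 | P0:M(8), P1:I | bus: none
[9] P1: load  L0 | P0:I, P1:E(70) | bus: BusRd
[10] P0: load  L4 | P0:M(8), P1:I | bus: none
[11] P1: store L3 := 34 | P0:I, P1:M(34) | bus: BusUpgr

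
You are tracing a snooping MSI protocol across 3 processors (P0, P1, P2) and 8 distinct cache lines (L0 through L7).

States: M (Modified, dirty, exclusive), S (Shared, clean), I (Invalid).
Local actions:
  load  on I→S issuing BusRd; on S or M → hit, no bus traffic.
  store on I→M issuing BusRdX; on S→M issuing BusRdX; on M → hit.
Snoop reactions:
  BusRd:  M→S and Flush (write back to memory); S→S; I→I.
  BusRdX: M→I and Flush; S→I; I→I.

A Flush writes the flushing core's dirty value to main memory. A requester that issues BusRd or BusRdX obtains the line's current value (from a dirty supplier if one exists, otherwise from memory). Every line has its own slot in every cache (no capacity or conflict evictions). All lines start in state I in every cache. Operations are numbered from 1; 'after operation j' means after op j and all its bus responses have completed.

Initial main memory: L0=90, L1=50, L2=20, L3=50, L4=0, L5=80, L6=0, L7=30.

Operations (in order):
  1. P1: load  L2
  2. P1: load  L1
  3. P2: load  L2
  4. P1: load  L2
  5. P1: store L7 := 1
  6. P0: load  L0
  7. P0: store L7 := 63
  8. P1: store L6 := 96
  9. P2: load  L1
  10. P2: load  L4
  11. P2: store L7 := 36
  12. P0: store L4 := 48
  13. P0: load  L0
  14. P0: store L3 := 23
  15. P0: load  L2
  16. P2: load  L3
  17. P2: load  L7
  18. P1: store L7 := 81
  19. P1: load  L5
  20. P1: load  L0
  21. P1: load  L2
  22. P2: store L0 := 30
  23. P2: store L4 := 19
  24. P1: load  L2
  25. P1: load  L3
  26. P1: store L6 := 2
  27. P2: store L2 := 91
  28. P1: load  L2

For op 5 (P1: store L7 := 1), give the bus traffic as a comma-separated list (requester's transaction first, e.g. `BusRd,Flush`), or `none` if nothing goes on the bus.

  op1 P1: load  L2 → I/S/I on L2; bus BusRd; mem=20
  op2 P1: load  L1 → I/S/I on L1; bus BusRd; mem=50
  op3 P2: load  L2 → I/S/S on L2; bus BusRd; mem=20
  op4 P1: load  L2 → I/S/S on L2; bus (none); mem=20
  op5 P1: store L7 := 1 → I/M/I on L7; bus BusRdX; mem=30
  op6 P0: load  L0 → S/I/I on L0; bus BusRd; mem=90
  op7 P0: store L7 := 63 → M/I/I on L7; bus BusRdX Flush; mem=1
  op8 P1: store L6 := 96 → I/M/I on L6; bus BusRdX; mem=0
  op9 P2: load  L1 → I/S/S on L1; bus BusRd; mem=50
  op10 P2: load  L4 → I/I/S on L4; bus BusRd; mem=0
  op11 P2: store L7 := 36 → I/I/M on L7; bus BusRdX Flush; mem=63
  op12 P0: store L4 := 48 → M/I/I on L4; bus BusRdX; mem=0
  op13 P0: load  L0 → S/I/I on L0; bus (none); mem=90
  op14 P0: store L3 := 23 → M/I/I on L3; bus BusRdX; mem=50
  op15 P0: load  L2 → S/S/S on L2; bus BusRd; mem=20
  op16 P2: load  L3 → S/I/S on L3; bus BusRd Flush; mem=23
  op17 P2: load  L7 → I/I/M on L7; bus (none); mem=63
  op18 P1: store L7 := 81 → I/M/I on L7; bus BusRdX Flush; mem=36
  op19 P1: load  L5 → I/S/I on L5; bus BusRd; mem=80
  op20 P1: load  L0 → S/S/I on L0; bus BusRd; mem=90
  op21 P1: load  L2 → S/S/S on L2; bus (none); mem=20
  op22 P2: store L0 := 30 → I/I/M on L0; bus BusRdX; mem=90
  op23 P2: store L4 := 19 → I/I/M on L4; bus BusRdX Flush; mem=48
  op24 P1: load  L2 → S/S/S on L2; bus (none); mem=20
  op25 P1: load  L3 → S/S/S on L3; bus BusRd; mem=23
  op26 P1: store L6 := 2 → I/M/I on L6; bus (none); mem=0
  op27 P2: store L2 := 91 → I/I/M on L2; bus BusRdX; mem=20
  op28 P1: load  L2 → I/S/S on L2; bus BusRd Flush; mem=91

bus = BusRdX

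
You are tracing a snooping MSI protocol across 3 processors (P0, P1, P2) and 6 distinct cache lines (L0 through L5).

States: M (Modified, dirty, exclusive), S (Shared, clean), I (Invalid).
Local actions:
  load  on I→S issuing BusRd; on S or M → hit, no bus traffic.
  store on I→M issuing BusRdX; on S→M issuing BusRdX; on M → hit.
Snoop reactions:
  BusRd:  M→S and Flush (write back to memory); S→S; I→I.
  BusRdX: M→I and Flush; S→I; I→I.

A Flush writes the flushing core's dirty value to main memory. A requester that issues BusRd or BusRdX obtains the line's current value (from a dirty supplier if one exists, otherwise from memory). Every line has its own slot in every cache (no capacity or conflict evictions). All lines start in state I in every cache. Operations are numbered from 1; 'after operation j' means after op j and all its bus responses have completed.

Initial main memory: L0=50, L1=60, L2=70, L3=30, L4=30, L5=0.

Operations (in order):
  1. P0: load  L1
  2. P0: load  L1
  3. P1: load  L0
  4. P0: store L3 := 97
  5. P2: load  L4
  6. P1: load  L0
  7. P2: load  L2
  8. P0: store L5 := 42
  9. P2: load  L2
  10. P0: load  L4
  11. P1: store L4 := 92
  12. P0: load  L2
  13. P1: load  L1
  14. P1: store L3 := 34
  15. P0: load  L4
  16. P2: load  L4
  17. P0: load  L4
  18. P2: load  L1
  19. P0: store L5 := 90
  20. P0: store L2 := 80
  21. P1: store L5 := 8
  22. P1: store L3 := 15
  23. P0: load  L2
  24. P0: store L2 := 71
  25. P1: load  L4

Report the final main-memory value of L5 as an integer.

step 1: P0: load  L1  ⟶  SII  (L1)  txn=BusRd  M[L1]=60
step 2: P0: load  L1  ⟶  SII  (L1)  txn=∅  M[L1]=60
step 3: P1: load  L0  ⟶  ISI  (L0)  txn=BusRd  M[L0]=50
step 4: P0: store L3 := 97  ⟶  MII  (L3)  txn=BusRdX  M[L3]=30
step 5: P2: load  L4  ⟶  IIS  (L4)  txn=BusRd  M[L4]=30
step 6: P1: load  L0  ⟶  ISI  (L0)  txn=∅  M[L0]=50
step 7: P2: load  L2  ⟶  IIS  (L2)  txn=BusRd  M[L2]=70
step 8: P0: store L5 := 42  ⟶  MII  (L5)  txn=BusRdX  M[L5]=0
step 9: P2: load  L2  ⟶  IIS  (L2)  txn=∅  M[L2]=70
step 10: P0: load  L4  ⟶  SIS  (L4)  txn=BusRd  M[L4]=30
step 11: P1: store L4 := 92  ⟶  IMI  (L4)  txn=BusRdX  M[L4]=30
step 12: P0: load  L2  ⟶  SIS  (L2)  txn=BusRd  M[L2]=70
step 13: P1: load  L1  ⟶  SSI  (L1)  txn=BusRd  M[L1]=60
step 14: P1: store L3 := 34  ⟶  IMI  (L3)  txn=BusRdX+Flush  M[L3]=97
step 15: P0: load  L4  ⟶  SSI  (L4)  txn=BusRd+Flush  M[L4]=92
step 16: P2: load  L4  ⟶  SSS  (L4)  txn=BusRd  M[L4]=92
step 17: P0: load  L4  ⟶  SSS  (L4)  txn=∅  M[L4]=92
step 18: P2: load  L1  ⟶  SSS  (L1)  txn=BusRd  M[L1]=60
step 19: P0: store L5 := 90  ⟶  MII  (L5)  txn=∅  M[L5]=0
step 20: P0: store L2 := 80  ⟶  MII  (L2)  txn=BusRdX  M[L2]=70
step 21: P1: store L5 := 8  ⟶  IMI  (L5)  txn=BusRdX+Flush  M[L5]=90
step 22: P1: store L3 := 15  ⟶  IMI  (L3)  txn=∅  M[L3]=97
step 23: P0: load  L2  ⟶  MII  (L2)  txn=∅  M[L2]=70
step 24: P0: store L2 := 71  ⟶  MII  (L2)  txn=∅  M[L2]=70
step 25: P1: load  L4  ⟶  SSS  (L4)  txn=∅  M[L4]=92

memory[L5] = 90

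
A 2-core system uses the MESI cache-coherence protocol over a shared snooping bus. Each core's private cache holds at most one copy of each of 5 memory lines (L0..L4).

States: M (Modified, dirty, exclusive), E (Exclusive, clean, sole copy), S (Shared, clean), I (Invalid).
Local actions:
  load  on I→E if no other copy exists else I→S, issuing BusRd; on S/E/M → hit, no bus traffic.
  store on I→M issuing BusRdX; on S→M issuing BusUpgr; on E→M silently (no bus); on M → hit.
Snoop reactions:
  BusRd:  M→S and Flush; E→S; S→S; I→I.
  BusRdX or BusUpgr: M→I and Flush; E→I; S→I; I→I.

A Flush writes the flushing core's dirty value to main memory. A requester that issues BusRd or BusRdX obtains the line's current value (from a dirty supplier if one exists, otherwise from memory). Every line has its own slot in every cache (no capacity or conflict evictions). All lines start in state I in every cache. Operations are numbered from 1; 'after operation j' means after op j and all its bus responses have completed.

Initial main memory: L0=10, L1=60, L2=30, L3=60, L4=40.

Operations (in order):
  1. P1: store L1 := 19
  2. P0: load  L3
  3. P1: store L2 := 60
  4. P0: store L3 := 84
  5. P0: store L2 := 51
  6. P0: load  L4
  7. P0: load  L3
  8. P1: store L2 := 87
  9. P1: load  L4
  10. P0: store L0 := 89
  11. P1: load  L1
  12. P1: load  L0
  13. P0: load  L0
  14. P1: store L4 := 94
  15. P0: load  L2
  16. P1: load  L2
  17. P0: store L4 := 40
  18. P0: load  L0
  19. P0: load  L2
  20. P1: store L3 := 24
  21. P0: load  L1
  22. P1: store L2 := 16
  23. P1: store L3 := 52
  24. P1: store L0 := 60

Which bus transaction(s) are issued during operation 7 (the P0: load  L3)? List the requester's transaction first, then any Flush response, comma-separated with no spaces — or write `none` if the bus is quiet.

bus = none

  op1 P1: store L1 := 19 → I/M on L1; bus BusRdX; mem=60
  op2 P0: load  L3 → E/I on L3; bus BusRd; mem=60
  op3 P1: store L2 := 60 → I/M on L2; bus BusRdX; mem=30
  op4 P0: store L3 := 84 → M/I on L3; bus (none); mem=60
  op5 P0: store L2 := 51 → M/I on L2; bus BusRdX Flush; mem=60
  op6 P0: load  L4 → E/I on L4; bus BusRd; mem=40
  op7 P0: load  L3 → M/I on L3; bus (none); mem=60
  op8 P1: store L2 := 87 → I/M on L2; bus BusRdX Flush; mem=51
  op9 P1: load  L4 → S/S on L4; bus BusRd; mem=40
  op10 P0: store L0 := 89 → M/I on L0; bus BusRdX; mem=10
  op11 P1: load  L1 → I/M on L1; bus (none); mem=60
  op12 P1: load  L0 → S/S on L0; bus BusRd Flush; mem=89
  op13 P0: load  L0 → S/S on L0; bus (none); mem=89
  op14 P1: store L4 := 94 → I/M on L4; bus BusUpgr; mem=40
  op15 P0: load  L2 → S/S on L2; bus BusRd Flush; mem=87
  op16 P1: load  L2 → S/S on L2; bus (none); mem=87
  op17 P0: store L4 := 40 → M/I on L4; bus BusRdX Flush; mem=94
  op18 P0: load  L0 → S/S on L0; bus (none); mem=89
  op19 P0: load  L2 → S/S on L2; bus (none); mem=87
  op20 P1: store L3 := 24 → I/M on L3; bus BusRdX Flush; mem=84
  op21 P0: load  L1 → S/S on L1; bus BusRd Flush; mem=19
  op22 P1: store L2 := 16 → I/M on L2; bus BusUpgr; mem=87
  op23 P1: store L3 := 52 → I/M on L3; bus (none); mem=84
  op24 P1: store L0 := 60 → I/M on L0; bus BusUpgr; mem=89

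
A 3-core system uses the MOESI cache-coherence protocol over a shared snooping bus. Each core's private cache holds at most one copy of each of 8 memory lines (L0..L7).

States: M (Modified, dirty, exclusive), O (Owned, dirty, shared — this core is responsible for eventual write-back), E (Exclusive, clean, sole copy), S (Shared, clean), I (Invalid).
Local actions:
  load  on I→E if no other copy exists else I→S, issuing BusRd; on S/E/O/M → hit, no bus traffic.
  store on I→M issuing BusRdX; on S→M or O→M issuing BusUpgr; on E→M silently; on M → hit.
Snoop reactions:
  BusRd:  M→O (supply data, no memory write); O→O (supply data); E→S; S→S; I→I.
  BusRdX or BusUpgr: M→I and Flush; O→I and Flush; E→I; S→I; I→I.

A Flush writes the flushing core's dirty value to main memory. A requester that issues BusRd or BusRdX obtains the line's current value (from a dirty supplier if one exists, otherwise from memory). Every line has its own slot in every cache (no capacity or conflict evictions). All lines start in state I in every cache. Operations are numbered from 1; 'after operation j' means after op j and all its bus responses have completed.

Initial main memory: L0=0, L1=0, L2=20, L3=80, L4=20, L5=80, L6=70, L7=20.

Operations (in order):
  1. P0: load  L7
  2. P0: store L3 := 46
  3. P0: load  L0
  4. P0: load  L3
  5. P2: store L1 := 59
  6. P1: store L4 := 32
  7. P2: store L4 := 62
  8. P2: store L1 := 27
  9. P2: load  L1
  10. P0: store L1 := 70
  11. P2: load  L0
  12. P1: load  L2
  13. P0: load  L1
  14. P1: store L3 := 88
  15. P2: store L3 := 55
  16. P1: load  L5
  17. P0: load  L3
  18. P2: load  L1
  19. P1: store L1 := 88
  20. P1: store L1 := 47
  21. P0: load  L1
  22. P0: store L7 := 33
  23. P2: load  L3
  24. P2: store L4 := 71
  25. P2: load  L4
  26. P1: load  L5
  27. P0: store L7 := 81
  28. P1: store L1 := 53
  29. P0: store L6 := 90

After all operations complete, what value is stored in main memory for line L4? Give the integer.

memory[L4] = 32

[1] P0: load  L7 | P0:E(20), P1:I, P2:I | bus: BusRd
[2] P0: store L3 := 46 | P0:M(46), P1:I, P2:I | bus: BusRdX
[3] P0: load  L0 | P0:E(0), P1:I, P2:I | bus: BusRd
[4] P0: load  L3 | P0:M(46), P1:I, P2:I | bus: none
[5] P2: store L1 := 59 | P0:I, P1:I, P2:M(59) | bus: BusRdX
[6] P1: store L4 := 32 | P0:I, P1:M(32), P2:I | bus: BusRdX
[7] P2: store L4 := 62 | P0:I, P1:I, P2:M(62) | bus: BusRdX,Flush
[8] P2: store L1 := 27 | P0:I, P1:I, P2:M(27) | bus: none
[9] P2: load  L1 | P0:I, P1:I, P2:M(27) | bus: none
[10] P0: store L1 := 70 | P0:M(70), P1:I, P2:I | bus: BusRdX,Flush
[11] P2: load  L0 | P0:S(0), P1:I, P2:S(0) | bus: BusRd
[12] P1: load  L2 | P0:I, P1:E(20), P2:I | bus: BusRd
[13] P0: load  L1 | P0:M(70), P1:I, P2:I | bus: none
[14] P1: store L3 := 88 | P0:I, P1:M(88), P2:I | bus: BusRdX,Flush
[15] P2: store L3 := 55 | P0:I, P1:I, P2:M(55) | bus: BusRdX,Flush
[16] P1: load  L5 | P0:I, P1:E(80), P2:I | bus: BusRd
[17] P0: load  L3 | P0:S(55), P1:I, P2:O(55) | bus: BusRd
[18] P2: load  L1 | P0:O(70), P1:I, P2:S(70) | bus: BusRd
[19] P1: store L1 := 88 | P0:I, P1:M(88), P2:I | bus: BusRdX,Flush
[20] P1: store L1 := 47 | P0:I, P1:M(47), P2:I | bus: none
[21] P0: load  L1 | P0:S(47), P1:O(47), P2:I | bus: BusRd
[22] P0: store L7 := 33 | P0:M(33), P1:I, P2:I | bus: none
[23] P2: load  L3 | P0:S(55), P1:I, P2:O(55) | bus: none
[24] P2: store L4 := 71 | P0:I, P1:I, P2:M(71) | bus: none
[25] P2: load  L4 | P0:I, P1:I, P2:M(71) | bus: none
[26] P1: load  L5 | P0:I, P1:E(80), P2:I | bus: none
[27] P0: store L7 := 81 | P0:M(81), P1:I, P2:I | bus: none
[28] P1: store L1 := 53 | P0:I, P1:M(53), P2:I | bus: BusUpgr
[29] P0: store L6 := 90 | P0:M(90), P1:I, P2:I | bus: BusRdX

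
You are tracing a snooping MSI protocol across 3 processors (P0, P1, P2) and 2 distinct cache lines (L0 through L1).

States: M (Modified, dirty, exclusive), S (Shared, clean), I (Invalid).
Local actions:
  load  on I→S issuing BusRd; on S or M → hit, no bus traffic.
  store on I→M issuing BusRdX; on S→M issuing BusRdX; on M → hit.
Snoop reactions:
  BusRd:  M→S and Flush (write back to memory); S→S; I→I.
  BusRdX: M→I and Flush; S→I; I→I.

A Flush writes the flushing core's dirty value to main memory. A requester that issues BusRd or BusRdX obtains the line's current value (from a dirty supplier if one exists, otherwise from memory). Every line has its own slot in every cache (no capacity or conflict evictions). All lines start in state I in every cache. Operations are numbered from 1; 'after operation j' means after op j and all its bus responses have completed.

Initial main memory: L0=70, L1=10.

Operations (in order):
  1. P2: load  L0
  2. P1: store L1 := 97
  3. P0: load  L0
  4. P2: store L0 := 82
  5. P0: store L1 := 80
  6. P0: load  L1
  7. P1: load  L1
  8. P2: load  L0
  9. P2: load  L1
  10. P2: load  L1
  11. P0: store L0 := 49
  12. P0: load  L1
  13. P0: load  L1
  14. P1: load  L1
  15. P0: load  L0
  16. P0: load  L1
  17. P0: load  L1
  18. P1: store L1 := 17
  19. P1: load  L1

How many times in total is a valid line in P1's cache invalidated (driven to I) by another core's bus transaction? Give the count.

invalidations = 1

step 1: P2: load  L0  ⟶  IIS  (L0)  txn=BusRd  M[L0]=70
step 2: P1: store L1 := 97  ⟶  IMI  (L1)  txn=BusRdX  M[L1]=10
step 3: P0: load  L0  ⟶  SIS  (L0)  txn=BusRd  M[L0]=70
step 4: P2: store L0 := 82  ⟶  IIM  (L0)  txn=BusRdX  M[L0]=70
step 5: P0: store L1 := 80  ⟶  MII  (L1)  txn=BusRdX+Flush  M[L1]=97
step 6: P0: load  L1  ⟶  MII  (L1)  txn=∅  M[L1]=97
step 7: P1: load  L1  ⟶  SSI  (L1)  txn=BusRd+Flush  M[L1]=80
step 8: P2: load  L0  ⟶  IIM  (L0)  txn=∅  M[L0]=70
step 9: P2: load  L1  ⟶  SSS  (L1)  txn=BusRd  M[L1]=80
step 10: P2: load  L1  ⟶  SSS  (L1)  txn=∅  M[L1]=80
step 11: P0: store L0 := 49  ⟶  MII  (L0)  txn=BusRdX+Flush  M[L0]=82
step 12: P0: load  L1  ⟶  SSS  (L1)  txn=∅  M[L1]=80
step 13: P0: load  L1  ⟶  SSS  (L1)  txn=∅  M[L1]=80
step 14: P1: load  L1  ⟶  SSS  (L1)  txn=∅  M[L1]=80
step 15: P0: load  L0  ⟶  MII  (L0)  txn=∅  M[L0]=82
step 16: P0: load  L1  ⟶  SSS  (L1)  txn=∅  M[L1]=80
step 17: P0: load  L1  ⟶  SSS  (L1)  txn=∅  M[L1]=80
step 18: P1: store L1 := 17  ⟶  IMI  (L1)  txn=BusRdX  M[L1]=80
step 19: P1: load  L1  ⟶  IMI  (L1)  txn=∅  M[L1]=80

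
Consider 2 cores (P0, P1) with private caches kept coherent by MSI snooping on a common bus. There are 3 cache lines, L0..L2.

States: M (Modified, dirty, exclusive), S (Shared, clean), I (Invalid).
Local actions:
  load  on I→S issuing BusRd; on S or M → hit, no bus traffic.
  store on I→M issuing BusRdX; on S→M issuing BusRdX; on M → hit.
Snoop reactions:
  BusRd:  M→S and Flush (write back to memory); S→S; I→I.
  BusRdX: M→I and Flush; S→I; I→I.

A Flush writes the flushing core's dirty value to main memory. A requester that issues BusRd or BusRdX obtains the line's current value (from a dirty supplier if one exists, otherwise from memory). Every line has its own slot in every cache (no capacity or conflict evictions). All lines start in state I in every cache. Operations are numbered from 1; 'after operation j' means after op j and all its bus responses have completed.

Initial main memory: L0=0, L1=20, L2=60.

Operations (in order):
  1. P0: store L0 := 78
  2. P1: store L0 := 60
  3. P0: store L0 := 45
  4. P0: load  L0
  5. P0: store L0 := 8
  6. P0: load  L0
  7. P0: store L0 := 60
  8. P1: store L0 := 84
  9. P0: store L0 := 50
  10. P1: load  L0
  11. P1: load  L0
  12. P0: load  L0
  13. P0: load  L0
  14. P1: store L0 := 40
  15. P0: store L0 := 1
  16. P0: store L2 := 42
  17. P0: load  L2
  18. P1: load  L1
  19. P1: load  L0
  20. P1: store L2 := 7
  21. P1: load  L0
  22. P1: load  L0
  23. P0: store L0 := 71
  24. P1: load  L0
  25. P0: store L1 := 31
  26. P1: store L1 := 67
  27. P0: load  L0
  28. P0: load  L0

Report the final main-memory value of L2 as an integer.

memory[L2] = 42

[1] P0: store L0 := 78 | P0:M(78), P1:I | bus: BusRdX
[2] P1: store L0 := 60 | P0:I, P1:M(60) | bus: BusRdX,Flush
[3] P0: store L0 := 45 | P0:M(45), P1:I | bus: BusRdX,Flush
[4] P0: load  L0 | P0:M(45), P1:I | bus: none
[5] P0: store L0 := 8 | P0:M(8), P1:I | bus: none
[6] P0: load  L0 | P0:M(8), P1:I | bus: none
[7] P0: store L0 := 60 | P0:M(60), P1:I | bus: none
[8] P1: store L0 := 84 | P0:I, P1:M(84) | bus: BusRdX,Flush
[9] P0: store L0 := 50 | P0:M(50), P1:I | bus: BusRdX,Flush
[10] P1: load  L0 | P0:S(50), P1:S(50) | bus: BusRd,Flush
[11] P1: load  L0 | P0:S(50), P1:S(50) | bus: none
[12] P0: load  L0 | P0:S(50), P1:S(50) | bus: none
[13] P0: load  L0 | P0:S(50), P1:S(50) | bus: none
[14] P1: store L0 := 40 | P0:I, P1:M(40) | bus: BusRdX
[15] P0: store L0 := 1 | P0:M(1), P1:I | bus: BusRdX,Flush
[16] P0: store L2 := 42 | P0:M(42), P1:I | bus: BusRdX
[17] P0: load  L2 | P0:M(42), P1:I | bus: none
[18] P1: load  L1 | P0:I, P1:S(20) | bus: BusRd
[19] P1: load  L0 | P0:S(1), P1:S(1) | bus: BusRd,Flush
[20] P1: store L2 := 7 | P0:I, P1:M(7) | bus: BusRdX,Flush
[21] P1: load  L0 | P0:S(1), P1:S(1) | bus: none
[22] P1: load  L0 | P0:S(1), P1:S(1) | bus: none
[23] P0: store L0 := 71 | P0:M(71), P1:I | bus: BusRdX
[24] P1: load  L0 | P0:S(71), P1:S(71) | bus: BusRd,Flush
[25] P0: store L1 := 31 | P0:M(31), P1:I | bus: BusRdX
[26] P1: store L1 := 67 | P0:I, P1:M(67) | bus: BusRdX,Flush
[27] P0: load  L0 | P0:S(71), P1:S(71) | bus: none
[28] P0: load  L0 | P0:S(71), P1:S(71) | bus: none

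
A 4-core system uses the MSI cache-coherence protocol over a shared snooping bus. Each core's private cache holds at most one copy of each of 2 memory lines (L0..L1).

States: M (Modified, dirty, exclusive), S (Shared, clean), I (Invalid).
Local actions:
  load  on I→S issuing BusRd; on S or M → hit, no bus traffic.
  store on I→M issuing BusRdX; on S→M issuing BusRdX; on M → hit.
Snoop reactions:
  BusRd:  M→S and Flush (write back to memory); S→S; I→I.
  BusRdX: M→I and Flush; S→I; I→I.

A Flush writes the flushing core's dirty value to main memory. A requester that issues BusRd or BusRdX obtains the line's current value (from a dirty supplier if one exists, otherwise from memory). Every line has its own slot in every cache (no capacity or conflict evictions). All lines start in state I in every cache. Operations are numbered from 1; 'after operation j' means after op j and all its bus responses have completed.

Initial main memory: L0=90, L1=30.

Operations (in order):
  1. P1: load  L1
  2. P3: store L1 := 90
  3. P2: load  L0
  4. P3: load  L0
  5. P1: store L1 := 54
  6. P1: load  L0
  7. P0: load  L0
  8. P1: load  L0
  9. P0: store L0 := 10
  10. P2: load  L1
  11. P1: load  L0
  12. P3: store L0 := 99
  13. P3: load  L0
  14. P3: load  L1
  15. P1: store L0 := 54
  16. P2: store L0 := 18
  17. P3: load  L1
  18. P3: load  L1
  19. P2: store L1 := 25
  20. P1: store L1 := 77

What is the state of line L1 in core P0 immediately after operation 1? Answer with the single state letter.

  op1 P1: load  L1 → I/S/I/I on L1; bus BusRd; mem=30
  op2 P3: store L1 := 90 → I/I/I/M on L1; bus BusRdX; mem=30
  op3 P2: load  L0 → I/I/S/I on L0; bus BusRd; mem=90
  op4 P3: load  L0 → I/I/S/S on L0; bus BusRd; mem=90
  op5 P1: store L1 := 54 → I/M/I/I on L1; bus BusRdX Flush; mem=90
  op6 P1: load  L0 → I/S/S/S on L0; bus BusRd; mem=90
  op7 P0: load  L0 → S/S/S/S on L0; bus BusRd; mem=90
  op8 P1: load  L0 → S/S/S/S on L0; bus (none); mem=90
  op9 P0: store L0 := 10 → M/I/I/I on L0; bus BusRdX; mem=90
  op10 P2: load  L1 → I/S/S/I on L1; bus BusRd Flush; mem=54
  op11 P1: load  L0 → S/S/I/I on L0; bus BusRd Flush; mem=10
  op12 P3: store L0 := 99 → I/I/I/M on L0; bus BusRdX; mem=10
  op13 P3: load  L0 → I/I/I/M on L0; bus (none); mem=10
  op14 P3: load  L1 → I/S/S/S on L1; bus BusRd; mem=54
  op15 P1: store L0 := 54 → I/M/I/I on L0; bus BusRdX Flush; mem=99
  op16 P2: store L0 := 18 → I/I/M/I on L0; bus BusRdX Flush; mem=54
  op17 P3: load  L1 → I/S/S/S on L1; bus (none); mem=54
  op18 P3: load  L1 → I/S/S/S on L1; bus (none); mem=54
  op19 P2: store L1 := 25 → I/I/M/I on L1; bus BusRdX; mem=54
  op20 P1: store L1 := 77 → I/M/I/I on L1; bus BusRdX Flush; mem=25

state = I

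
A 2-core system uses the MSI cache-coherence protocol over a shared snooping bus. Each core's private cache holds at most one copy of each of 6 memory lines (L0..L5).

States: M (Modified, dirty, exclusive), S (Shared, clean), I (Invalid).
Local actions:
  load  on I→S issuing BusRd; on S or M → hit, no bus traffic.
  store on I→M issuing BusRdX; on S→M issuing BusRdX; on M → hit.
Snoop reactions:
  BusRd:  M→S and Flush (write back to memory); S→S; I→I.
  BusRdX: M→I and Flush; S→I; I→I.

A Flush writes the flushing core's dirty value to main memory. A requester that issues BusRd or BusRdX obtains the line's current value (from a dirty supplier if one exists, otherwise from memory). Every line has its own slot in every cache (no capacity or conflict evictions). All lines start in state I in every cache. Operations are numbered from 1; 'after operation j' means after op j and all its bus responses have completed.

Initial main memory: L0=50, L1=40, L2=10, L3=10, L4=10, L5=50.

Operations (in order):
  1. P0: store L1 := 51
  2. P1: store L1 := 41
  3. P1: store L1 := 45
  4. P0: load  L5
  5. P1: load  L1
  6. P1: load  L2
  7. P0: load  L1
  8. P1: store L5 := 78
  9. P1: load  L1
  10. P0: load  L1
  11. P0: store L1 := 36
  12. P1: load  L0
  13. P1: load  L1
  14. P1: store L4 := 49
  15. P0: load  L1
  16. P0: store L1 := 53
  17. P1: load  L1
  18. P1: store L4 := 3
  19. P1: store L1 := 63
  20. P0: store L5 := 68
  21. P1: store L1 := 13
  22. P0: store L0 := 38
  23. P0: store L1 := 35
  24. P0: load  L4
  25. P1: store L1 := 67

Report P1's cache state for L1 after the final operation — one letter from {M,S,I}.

state = M

[1] P0: store L1 := 51 | P0:M(51), P1:I | bus: BusRdX
[2] P1: store L1 := 41 | P0:I, P1:M(41) | bus: BusRdX,Flush
[3] P1: store L1 := 45 | P0:I, P1:M(45) | bus: none
[4] P0: load  L5 | P0:S(50), P1:I | bus: BusRd
[5] P1: load  L1 | P0:I, P1:M(45) | bus: none
[6] P1: load  L2 | P0:I, P1:S(10) | bus: BusRd
[7] P0: load  L1 | P0:S(45), P1:S(45) | bus: BusRd,Flush
[8] P1: store L5 := 78 | P0:I, P1:M(78) | bus: BusRdX
[9] P1: load  L1 | P0:S(45), P1:S(45) | bus: none
[10] P0: load  L1 | P0:S(45), P1:S(45) | bus: none
[11] P0: store L1 := 36 | P0:M(36), P1:I | bus: BusRdX
[12] P1: load  L0 | P0:I, P1:S(50) | bus: BusRd
[13] P1: load  L1 | P0:S(36), P1:S(36) | bus: BusRd,Flush
[14] P1: store L4 := 49 | P0:I, P1:M(49) | bus: BusRdX
[15] P0: load  L1 | P0:S(36), P1:S(36) | bus: none
[16] P0: store L1 := 53 | P0:M(53), P1:I | bus: BusRdX
[17] P1: load  L1 | P0:S(53), P1:S(53) | bus: BusRd,Flush
[18] P1: store L4 := 3 | P0:I, P1:M(3) | bus: none
[19] P1: store L1 := 63 | P0:I, P1:M(63) | bus: BusRdX
[20] P0: store L5 := 68 | P0:M(68), P1:I | bus: BusRdX,Flush
[21] P1: store L1 := 13 | P0:I, P1:M(13) | bus: none
[22] P0: store L0 := 38 | P0:M(38), P1:I | bus: BusRdX
[23] P0: store L1 := 35 | P0:M(35), P1:I | bus: BusRdX,Flush
[24] P0: load  L4 | P0:S(3), P1:S(3) | bus: BusRd,Flush
[25] P1: store L1 := 67 | P0:I, P1:M(67) | bus: BusRdX,Flush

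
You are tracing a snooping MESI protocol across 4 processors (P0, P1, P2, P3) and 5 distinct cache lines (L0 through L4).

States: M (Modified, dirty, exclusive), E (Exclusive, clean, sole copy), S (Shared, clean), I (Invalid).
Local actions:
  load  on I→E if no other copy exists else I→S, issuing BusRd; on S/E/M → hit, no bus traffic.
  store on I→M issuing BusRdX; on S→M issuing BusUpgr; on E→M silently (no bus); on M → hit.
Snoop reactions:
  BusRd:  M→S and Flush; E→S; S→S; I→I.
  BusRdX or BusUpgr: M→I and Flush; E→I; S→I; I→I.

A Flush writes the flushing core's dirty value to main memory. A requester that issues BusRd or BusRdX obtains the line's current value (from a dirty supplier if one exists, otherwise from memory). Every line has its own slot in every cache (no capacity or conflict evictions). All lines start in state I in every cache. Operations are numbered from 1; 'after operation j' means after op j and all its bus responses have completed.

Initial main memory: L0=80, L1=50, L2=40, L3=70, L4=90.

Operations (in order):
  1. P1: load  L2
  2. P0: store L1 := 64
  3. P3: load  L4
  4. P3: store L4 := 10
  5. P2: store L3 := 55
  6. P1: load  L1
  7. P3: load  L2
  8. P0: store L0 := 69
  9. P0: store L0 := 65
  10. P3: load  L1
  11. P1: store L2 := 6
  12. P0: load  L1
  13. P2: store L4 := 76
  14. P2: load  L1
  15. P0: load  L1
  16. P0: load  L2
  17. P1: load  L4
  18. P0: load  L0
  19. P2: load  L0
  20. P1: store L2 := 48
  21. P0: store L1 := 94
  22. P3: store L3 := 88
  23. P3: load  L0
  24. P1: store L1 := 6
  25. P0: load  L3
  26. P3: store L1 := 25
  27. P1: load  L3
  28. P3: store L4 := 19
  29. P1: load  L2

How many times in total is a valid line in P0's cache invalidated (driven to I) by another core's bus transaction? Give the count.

invalidations = 2

step 1: P1: load  L2  ⟶  IEII  (L2)  txn=BusRd  M[L2]=40
step 2: P0: store L1 := 64  ⟶  MIII  (L1)  txn=BusRdX  M[L1]=50
step 3: P3: load  L4  ⟶  IIIE  (L4)  txn=BusRd  M[L4]=90
step 4: P3: store L4 := 10  ⟶  IIIM  (L4)  txn=∅  M[L4]=90
step 5: P2: store L3 := 55  ⟶  IIMI  (L3)  txn=BusRdX  M[L3]=70
step 6: P1: load  L1  ⟶  SSII  (L1)  txn=BusRd+Flush  M[L1]=64
step 7: P3: load  L2  ⟶  ISIS  (L2)  txn=BusRd  M[L2]=40
step 8: P0: store L0 := 69  ⟶  MIII  (L0)  txn=BusRdX  M[L0]=80
step 9: P0: store L0 := 65  ⟶  MIII  (L0)  txn=∅  M[L0]=80
step 10: P3: load  L1  ⟶  SSIS  (L1)  txn=BusRd  M[L1]=64
step 11: P1: store L2 := 6  ⟶  IMII  (L2)  txn=BusUpgr  M[L2]=40
step 12: P0: load  L1  ⟶  SSIS  (L1)  txn=∅  M[L1]=64
step 13: P2: store L4 := 76  ⟶  IIMI  (L4)  txn=BusRdX+Flush  M[L4]=10
step 14: P2: load  L1  ⟶  SSSS  (L1)  txn=BusRd  M[L1]=64
step 15: P0: load  L1  ⟶  SSSS  (L1)  txn=∅  M[L1]=64
step 16: P0: load  L2  ⟶  SSII  (L2)  txn=BusRd+Flush  M[L2]=6
step 17: P1: load  L4  ⟶  ISSI  (L4)  txn=BusRd+Flush  M[L4]=76
step 18: P0: load  L0  ⟶  MIII  (L0)  txn=∅  M[L0]=80
step 19: P2: load  L0  ⟶  SISI  (L0)  txn=BusRd+Flush  M[L0]=65
step 20: P1: store L2 := 48  ⟶  IMII  (L2)  txn=BusUpgr  M[L2]=6
step 21: P0: store L1 := 94  ⟶  MIII  (L1)  txn=BusUpgr  M[L1]=64
step 22: P3: store L3 := 88  ⟶  IIIM  (L3)  txn=BusRdX+Flush  M[L3]=55
step 23: P3: load  L0  ⟶  SISS  (L0)  txn=BusRd  M[L0]=65
step 24: P1: store L1 := 6  ⟶  IMII  (L1)  txn=BusRdX+Flush  M[L1]=94
step 25: P0: load  L3  ⟶  SIIS  (L3)  txn=BusRd+Flush  M[L3]=88
step 26: P3: store L1 := 25  ⟶  IIIM  (L1)  txn=BusRdX+Flush  M[L1]=6
step 27: P1: load  L3  ⟶  SSIS  (L3)  txn=BusRd  M[L3]=88
step 28: P3: store L4 := 19  ⟶  IIIM  (L4)  txn=BusRdX  M[L4]=76
step 29: P1: load  L2  ⟶  IMII  (L2)  txn=∅  M[L2]=6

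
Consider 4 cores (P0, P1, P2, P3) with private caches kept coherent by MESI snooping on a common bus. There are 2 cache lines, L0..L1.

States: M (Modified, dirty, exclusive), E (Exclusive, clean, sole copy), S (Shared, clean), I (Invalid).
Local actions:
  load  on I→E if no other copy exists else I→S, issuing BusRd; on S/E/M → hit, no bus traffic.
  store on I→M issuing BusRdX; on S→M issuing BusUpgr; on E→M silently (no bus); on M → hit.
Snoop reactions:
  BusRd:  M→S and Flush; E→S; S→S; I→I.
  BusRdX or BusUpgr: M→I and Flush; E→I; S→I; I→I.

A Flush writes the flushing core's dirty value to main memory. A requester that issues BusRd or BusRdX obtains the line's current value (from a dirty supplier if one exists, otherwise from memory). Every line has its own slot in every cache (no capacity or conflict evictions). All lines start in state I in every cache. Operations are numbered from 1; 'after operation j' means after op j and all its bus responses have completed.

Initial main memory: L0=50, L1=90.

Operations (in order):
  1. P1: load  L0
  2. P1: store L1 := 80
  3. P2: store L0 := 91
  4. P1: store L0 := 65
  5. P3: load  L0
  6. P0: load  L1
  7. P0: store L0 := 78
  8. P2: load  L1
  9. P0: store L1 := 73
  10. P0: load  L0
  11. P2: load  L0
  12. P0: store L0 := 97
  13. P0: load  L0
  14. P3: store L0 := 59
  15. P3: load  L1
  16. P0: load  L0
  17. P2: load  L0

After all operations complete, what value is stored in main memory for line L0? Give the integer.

  op1 P1: load  L0 → I/E/I/I on L0; bus BusRd; mem=50
  op2 P1: store L1 := 80 → I/M/I/I on L1; bus BusRdX; mem=90
  op3 P2: store L0 := 91 → I/I/M/I on L0; bus BusRdX; mem=50
  op4 P1: store L0 := 65 → I/M/I/I on L0; bus BusRdX Flush; mem=91
  op5 P3: load  L0 → I/S/I/S on L0; bus BusRd Flush; mem=65
  op6 P0: load  L1 → S/S/I/I on L1; bus BusRd Flush; mem=80
  op7 P0: store L0 := 78 → M/I/I/I on L0; bus BusRdX; mem=65
  op8 P2: load  L1 → S/S/S/I on L1; bus BusRd; mem=80
  op9 P0: store L1 := 73 → M/I/I/I on L1; bus BusUpgr; mem=80
  op10 P0: load  L0 → M/I/I/I on L0; bus (none); mem=65
  op11 P2: load  L0 → S/I/S/I on L0; bus BusRd Flush; mem=78
  op12 P0: store L0 := 97 → M/I/I/I on L0; bus BusUpgr; mem=78
  op13 P0: load  L0 → M/I/I/I on L0; bus (none); mem=78
  op14 P3: store L0 := 59 → I/I/I/M on L0; bus BusRdX Flush; mem=97
  op15 P3: load  L1 → S/I/I/S on L1; bus BusRd Flush; mem=73
  op16 P0: load  L0 → S/I/I/S on L0; bus BusRd Flush; mem=59
  op17 P2: load  L0 → S/I/S/S on L0; bus BusRd; mem=59

memory[L0] = 59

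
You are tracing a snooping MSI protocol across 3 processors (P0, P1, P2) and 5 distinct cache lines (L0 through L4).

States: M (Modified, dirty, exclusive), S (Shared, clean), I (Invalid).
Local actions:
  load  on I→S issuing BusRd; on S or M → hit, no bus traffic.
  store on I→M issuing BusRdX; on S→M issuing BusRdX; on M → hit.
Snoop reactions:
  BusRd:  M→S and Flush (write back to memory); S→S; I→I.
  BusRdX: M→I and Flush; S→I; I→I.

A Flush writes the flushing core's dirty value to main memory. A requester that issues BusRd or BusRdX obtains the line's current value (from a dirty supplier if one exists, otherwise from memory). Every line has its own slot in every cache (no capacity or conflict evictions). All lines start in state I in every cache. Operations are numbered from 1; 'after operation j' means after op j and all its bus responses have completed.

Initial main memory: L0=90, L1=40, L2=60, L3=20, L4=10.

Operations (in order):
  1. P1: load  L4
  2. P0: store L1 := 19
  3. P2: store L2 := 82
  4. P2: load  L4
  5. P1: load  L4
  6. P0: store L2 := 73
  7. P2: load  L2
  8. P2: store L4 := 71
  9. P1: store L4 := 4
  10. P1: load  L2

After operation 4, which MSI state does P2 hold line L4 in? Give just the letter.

step 1: P1: load  L4  ⟶  ISI  (L4)  txn=BusRd  M[L4]=10
step 2: P0: store L1 := 19  ⟶  MII  (L1)  txn=BusRdX  M[L1]=40
step 3: P2: store L2 := 82  ⟶  IIM  (L2)  txn=BusRdX  M[L2]=60
step 4: P2: load  L4  ⟶  ISS  (L4)  txn=BusRd  M[L4]=10
step 5: P1: load  L4  ⟶  ISS  (L4)  txn=∅  M[L4]=10
step 6: P0: store L2 := 73  ⟶  MII  (L2)  txn=BusRdX+Flush  M[L2]=82
step 7: P2: load  L2  ⟶  SIS  (L2)  txn=BusRd+Flush  M[L2]=73
step 8: P2: store L4 := 71  ⟶  IIM  (L4)  txn=BusRdX  M[L4]=10
step 9: P1: store L4 := 4  ⟶  IMI  (L4)  txn=BusRdX+Flush  M[L4]=71
step 10: P1: load  L2  ⟶  SSS  (L2)  txn=BusRd  M[L2]=73

state = S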